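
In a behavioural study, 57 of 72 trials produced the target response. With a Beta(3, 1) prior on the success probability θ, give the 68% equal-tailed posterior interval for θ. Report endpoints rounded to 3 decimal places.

Posterior: Beta(3+57, 1+15) = Beta(60, 16).
Equal-tailed 68% interval: the 0.16 and 0.84 quantiles of Beta(60, 16).
Posterior mean ≈ 0.789, SD ≈ 0.046; a Normal approximation gives roughly [0.743, 0.836].
Exact: F⁻¹(0.16) = 0.743; F⁻¹(0.84) = 0.836.

[0.743, 0.836]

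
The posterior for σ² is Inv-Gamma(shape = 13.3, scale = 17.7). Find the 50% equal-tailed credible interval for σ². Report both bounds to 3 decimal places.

Inverse-Gamma(13.3, 17.7) quantiles: F⁻¹(0.25) and F⁻¹(0.75).
Equivalently, 1/σ² ~ Gamma(13.3, rate = 17.7); invert its 0.75 and 0.25 quantiles.
Posterior mean ≈ 1.439, SD ≈ 0.428; a Normal approximation gives roughly [1.150, 1.728].
Exact: lower = 1.139; upper = 1.655.

[1.139, 1.655]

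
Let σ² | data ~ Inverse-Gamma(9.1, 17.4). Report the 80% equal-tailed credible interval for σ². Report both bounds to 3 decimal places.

Inverse-Gamma(9.1, 17.4) quantiles: F⁻¹(0.1) and F⁻¹(0.9).
Equivalently, 1/σ² ~ Gamma(9.1, rate = 17.4); invert its 0.9 and 0.1 quantiles.
Posterior mean ≈ 2.148, SD ≈ 0.806; a Normal approximation gives roughly [1.115, 3.181].
Exact: lower = 1.327; upper = 3.157.

[1.327, 3.157]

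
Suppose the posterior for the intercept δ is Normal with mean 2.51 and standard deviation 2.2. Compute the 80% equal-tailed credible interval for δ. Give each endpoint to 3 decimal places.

The posterior is symmetric, so the 80% equal-tailed interval is δ = 2.51 ± z·2.2 with z = 1.282.
Half-width: 1.282 × 2.2 = 2.819.
2.51 − 2.819 = -0.309; 2.51 + 2.819 = 5.329.

[-0.309, 5.329]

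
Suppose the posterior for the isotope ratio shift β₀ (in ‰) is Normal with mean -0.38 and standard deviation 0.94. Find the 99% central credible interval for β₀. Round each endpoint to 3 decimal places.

The posterior is symmetric, so the 99% equal-tailed interval is β₀ = -0.38 ± z·0.94 with z = 2.576.
Half-width: 2.576 × 0.94 = 2.421.
-0.38 − 2.421 = -2.801; -0.38 + 2.421 = 2.041.

[-2.801, 2.041]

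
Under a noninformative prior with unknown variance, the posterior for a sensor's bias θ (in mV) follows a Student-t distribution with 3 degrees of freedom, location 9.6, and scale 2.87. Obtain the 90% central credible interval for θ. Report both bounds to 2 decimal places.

[2.85, 16.35]

The t_3 distribution is symmetric; the 90% interval is 9.6 ± t·2.87 with t_{0.95,3} = 2.353.
Half-width: 2.353 × 2.87 = 6.75.
9.6 − 6.75 = 2.85; 9.6 + 6.75 = 16.35.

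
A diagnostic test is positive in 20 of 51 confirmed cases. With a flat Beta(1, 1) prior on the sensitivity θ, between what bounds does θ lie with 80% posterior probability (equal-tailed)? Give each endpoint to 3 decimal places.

Posterior: Beta(1+20, 1+31) = Beta(21, 32).
Equal-tailed 80% interval: the 0.1 and 0.9 quantiles of Beta(21, 32).
Posterior mean ≈ 0.396, SD ≈ 0.067; a Normal approximation gives roughly [0.311, 0.482].
Exact: F⁻¹(0.1) = 0.311; F⁻¹(0.9) = 0.483.

[0.311, 0.483]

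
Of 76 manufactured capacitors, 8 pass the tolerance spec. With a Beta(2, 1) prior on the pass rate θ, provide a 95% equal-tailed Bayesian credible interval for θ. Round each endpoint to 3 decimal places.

Posterior: Beta(2+8, 1+68) = Beta(10, 69).
Equal-tailed 95% interval: the 0.025 and 0.975 quantiles of Beta(10, 69).
Posterior mean ≈ 0.127, SD ≈ 0.037; a Normal approximation gives roughly [0.054, 0.199].
Exact: F⁻¹(0.025) = 0.063; F⁻¹(0.975) = 0.208.

[0.063, 0.208]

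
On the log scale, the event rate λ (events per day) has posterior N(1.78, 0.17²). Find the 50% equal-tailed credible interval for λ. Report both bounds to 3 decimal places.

[5.287, 6.650]

On the log scale the 50% interval is 1.78 ± 0.674 × 0.17 = [1.6653, 1.8947].
Exponentiate: [e^1.6653, e^1.8947] = [5.287, 6.650].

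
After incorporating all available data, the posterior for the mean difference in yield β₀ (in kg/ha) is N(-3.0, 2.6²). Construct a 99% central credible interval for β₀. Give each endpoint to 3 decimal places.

[-9.697, 3.697]

The posterior is symmetric, so the 99% equal-tailed interval is β₀ = -3.0 ± z·2.6 with z = 2.576.
Half-width: 2.576 × 2.6 = 6.697.
-3.0 − 6.697 = -9.697; -3.0 + 6.697 = 3.697.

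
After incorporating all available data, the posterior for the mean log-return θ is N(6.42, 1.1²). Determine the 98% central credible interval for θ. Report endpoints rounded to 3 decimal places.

[3.861, 8.979]

The posterior is symmetric, so the 98% equal-tailed interval is θ = 6.42 ± z·1.1 with z = 2.326.
Half-width: 2.326 × 1.1 = 2.559.
6.42 − 2.559 = 3.861; 6.42 + 2.559 = 8.979.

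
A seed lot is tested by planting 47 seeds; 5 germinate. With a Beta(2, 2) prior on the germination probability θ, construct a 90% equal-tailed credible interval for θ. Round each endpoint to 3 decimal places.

[0.068, 0.223]

Posterior: Beta(2+5, 2+42) = Beta(7, 44).
Equal-tailed 90% interval: the 0.05 and 0.95 quantiles of Beta(7, 44).
Posterior mean ≈ 0.137, SD ≈ 0.048; a Normal approximation gives roughly [0.059, 0.216].
Exact: F⁻¹(0.05) = 0.068; F⁻¹(0.95) = 0.223.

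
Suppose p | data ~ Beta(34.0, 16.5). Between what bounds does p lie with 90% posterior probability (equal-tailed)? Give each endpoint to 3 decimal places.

[0.562, 0.777]

Posterior: Beta(34.0, 16.5).
Equal-tailed 90% interval: the 0.05 and 0.95 quantiles of Beta(34.0, 16.5).
Posterior mean ≈ 0.673, SD ≈ 0.065; a Normal approximation gives roughly [0.566, 0.781].
Exact: F⁻¹(0.05) = 0.562; F⁻¹(0.95) = 0.777.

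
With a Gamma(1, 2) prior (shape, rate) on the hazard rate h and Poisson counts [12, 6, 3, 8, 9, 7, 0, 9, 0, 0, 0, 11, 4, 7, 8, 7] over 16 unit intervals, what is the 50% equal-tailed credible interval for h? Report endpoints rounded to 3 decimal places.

Posterior: Gamma(1+91, 2+16) = Gamma(92, 18) (shape, rate).
Equal-tailed 50% interval: Gamma(92, 18) quantiles at 0.25 and 0.75.
Posterior mean ≈ 5.111, SD ≈ 0.533; a Normal approximation gives roughly [4.752, 5.471].
Exact: lower = 4.742; upper = 5.460.

[4.742, 5.460]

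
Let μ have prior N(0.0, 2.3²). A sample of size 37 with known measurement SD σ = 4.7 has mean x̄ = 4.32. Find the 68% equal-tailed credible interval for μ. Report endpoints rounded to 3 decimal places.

[3.154, 4.610]

Posterior precision = 1/2.3² + 37/4.7² = 0.1890 + 1.6750 = 1.8640, so posterior SD = 0.7324.
Posterior mean = (0.0/2.3² + 37·4.32/4.7²) / 1.8640 = 3.8819.
Interval: 3.8819 ± 0.994 × 0.7324 → [3.154, 4.610].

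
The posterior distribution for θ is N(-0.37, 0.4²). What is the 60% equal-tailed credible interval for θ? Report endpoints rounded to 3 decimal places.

[-0.707, -0.033]

The posterior is symmetric, so the 60% equal-tailed interval is θ = -0.37 ± z·0.4 with z = 0.842.
Half-width: 0.842 × 0.4 = 0.337.
-0.37 − 0.337 = -0.707; -0.37 + 0.337 = -0.033.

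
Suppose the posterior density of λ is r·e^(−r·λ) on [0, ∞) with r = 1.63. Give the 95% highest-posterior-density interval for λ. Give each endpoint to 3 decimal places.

[0.000, 1.838]

The exponential density is strictly decreasing on [0, ∞), so the HPD interval is anchored at 0: [0, q] with P(λ ≤ q) = 0.95.
q = −ln(1 − 0.95) / 1.63 = 2.9957 / 1.63 = 1.838.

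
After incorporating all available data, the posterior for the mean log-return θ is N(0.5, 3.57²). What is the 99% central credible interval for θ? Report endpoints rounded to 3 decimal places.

[-8.696, 9.696]

The posterior is symmetric, so the 99% equal-tailed interval is θ = 0.5 ± z·3.57 with z = 2.576.
Half-width: 2.576 × 3.57 = 9.196.
0.5 − 9.196 = -8.696; 0.5 + 9.196 = 9.696.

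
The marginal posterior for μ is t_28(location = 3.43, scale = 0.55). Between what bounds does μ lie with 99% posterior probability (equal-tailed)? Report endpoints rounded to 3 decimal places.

[1.910, 4.950]

The t_28 distribution is symmetric; the 99% interval is 3.43 ± t·0.55 with t_{0.995,28} = 2.763.
Half-width: 2.763 × 0.55 = 1.520.
3.43 − 1.520 = 1.910; 3.43 + 1.520 = 4.950.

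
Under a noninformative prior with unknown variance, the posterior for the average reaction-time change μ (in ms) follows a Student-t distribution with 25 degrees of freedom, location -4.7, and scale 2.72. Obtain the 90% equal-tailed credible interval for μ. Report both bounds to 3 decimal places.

The t_25 distribution is symmetric; the 90% interval is -4.7 ± t·2.72 with t_{0.95,25} = 1.708.
Half-width: 1.708 × 2.72 = 4.646.
-4.7 − 4.646 = -9.346; -4.7 + 4.646 = -0.054.

[-9.346, -0.054]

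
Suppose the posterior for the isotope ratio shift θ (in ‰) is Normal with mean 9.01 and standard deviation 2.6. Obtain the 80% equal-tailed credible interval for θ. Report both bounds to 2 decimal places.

The posterior is symmetric, so the 80% equal-tailed interval is θ = 9.01 ± z·2.6 with z = 1.282.
Half-width: 1.282 × 2.6 = 3.33.
9.01 − 3.33 = 5.68; 9.01 + 3.33 = 12.34.

[5.68, 12.34]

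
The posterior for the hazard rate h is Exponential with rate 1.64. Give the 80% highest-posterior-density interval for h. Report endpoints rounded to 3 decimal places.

The exponential density is strictly decreasing on [0, ∞), so the HPD interval is anchored at 0: [0, q] with P(h ≤ q) = 0.80.
q = −ln(1 − 0.80) / 1.64 = 1.6094 / 1.64 = 0.981.

[0.000, 0.981]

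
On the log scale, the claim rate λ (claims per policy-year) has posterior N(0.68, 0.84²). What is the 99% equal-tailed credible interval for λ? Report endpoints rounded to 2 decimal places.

On the log scale the 99% interval is 0.68 ± 2.576 × 0.84 = [-1.4837, 2.8437].
Exponentiate: [e^-1.4837, e^2.8437] = [0.23, 17.18].

[0.23, 17.18]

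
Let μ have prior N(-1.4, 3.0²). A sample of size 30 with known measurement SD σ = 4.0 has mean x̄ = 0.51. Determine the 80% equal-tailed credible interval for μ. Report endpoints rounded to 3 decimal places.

Posterior precision = 1/3.0² + 30/4.0² = 0.1111 + 1.8750 = 1.9861, so posterior SD = 0.7096.
Posterior mean = (-1.4/3.0² + 30·0.51/4.0²) / 1.9861 = 0.4031.
Interval: 0.4031 ± 1.282 × 0.7096 → [-0.506, 1.313].

[-0.506, 1.313]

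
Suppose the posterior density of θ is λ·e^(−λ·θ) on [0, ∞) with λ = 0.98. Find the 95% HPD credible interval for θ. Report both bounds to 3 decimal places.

[0.000, 3.057]

The exponential density is strictly decreasing on [0, ∞), so the HPD interval is anchored at 0: [0, q] with P(θ ≤ q) = 0.95.
q = −ln(1 − 0.95) / 0.98 = 2.9957 / 0.98 = 3.057.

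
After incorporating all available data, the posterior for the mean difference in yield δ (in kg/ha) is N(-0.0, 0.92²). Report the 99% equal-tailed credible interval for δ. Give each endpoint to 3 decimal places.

The posterior is symmetric, so the 99% equal-tailed interval is δ = -0.0 ± z·0.92 with z = 2.576.
Half-width: 2.576 × 0.92 = 2.370.
-0.0 − 2.370 = -2.370; -0.0 + 2.370 = 2.370.

[-2.370, 2.370]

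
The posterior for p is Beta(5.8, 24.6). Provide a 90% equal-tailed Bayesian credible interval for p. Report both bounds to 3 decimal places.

[0.088, 0.317]

Posterior: Beta(5.8, 24.6).
Equal-tailed 90% interval: the 0.05 and 0.95 quantiles of Beta(5.8, 24.6).
Posterior mean ≈ 0.191, SD ≈ 0.070; a Normal approximation gives roughly [0.075, 0.306].
Exact: F⁻¹(0.05) = 0.088; F⁻¹(0.95) = 0.317.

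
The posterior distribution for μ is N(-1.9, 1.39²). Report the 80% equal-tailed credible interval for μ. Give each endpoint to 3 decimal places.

The posterior is symmetric, so the 80% equal-tailed interval is μ = -1.9 ± z·1.39 with z = 1.282.
Half-width: 1.282 × 1.39 = 1.781.
-1.9 − 1.781 = -3.681; -1.9 + 1.781 = -0.119.

[-3.681, -0.119]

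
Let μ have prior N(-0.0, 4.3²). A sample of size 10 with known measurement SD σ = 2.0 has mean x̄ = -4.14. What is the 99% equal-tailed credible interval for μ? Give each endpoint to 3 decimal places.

Posterior precision = 1/4.3² + 10/2.0² = 0.0541 + 2.5000 = 2.5541, so posterior SD = 0.6257.
Posterior mean = (-0.0/4.3² + 10·-4.14/2.0²) / 2.5541 = -4.0523.
Interval: -4.0523 ± 2.576 × 0.6257 → [-5.664, -2.441].

[-5.664, -2.441]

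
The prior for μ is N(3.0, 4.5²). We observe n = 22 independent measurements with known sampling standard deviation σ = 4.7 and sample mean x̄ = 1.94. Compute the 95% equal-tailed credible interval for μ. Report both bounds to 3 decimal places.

Posterior precision = 1/4.5² + 22/4.7² = 0.0494 + 0.9959 = 1.0453, so posterior SD = 0.9781.
Posterior mean = (3.0/4.5² + 22·1.94/4.7²) / 1.0453 = 1.9901.
Interval: 1.9901 ± 1.960 × 0.9781 → [0.073, 3.907].

[0.073, 3.907]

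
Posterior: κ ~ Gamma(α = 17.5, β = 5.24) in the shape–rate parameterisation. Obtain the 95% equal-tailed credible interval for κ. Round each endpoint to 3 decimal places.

Posterior: Gamma(shape 17.5, rate 5.24).
Equal-tailed 95% interval: Gamma(17.5, 5.24) quantiles at 0.025 and 0.975.
Posterior mean ≈ 3.340, SD ≈ 0.798; a Normal approximation gives roughly [1.775, 4.904].
Exact: lower = 1.963; upper = 5.077.

[1.963, 5.077]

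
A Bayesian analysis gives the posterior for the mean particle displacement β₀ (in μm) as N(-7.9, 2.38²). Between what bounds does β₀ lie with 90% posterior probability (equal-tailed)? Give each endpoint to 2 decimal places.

The posterior is symmetric, so the 90% equal-tailed interval is β₀ = -7.9 ± z·2.38 with z = 1.645.
Half-width: 1.645 × 2.38 = 3.91.
-7.9 − 3.91 = -11.81; -7.9 + 3.91 = -3.99.

[-11.81, -3.99]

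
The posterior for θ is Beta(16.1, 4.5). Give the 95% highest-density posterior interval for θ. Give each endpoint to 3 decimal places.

The posterior is unimodal and skewed, so the HPD interval has equal density at both endpoints and is the shortest 95% interval.
Solving f(0.607) = f(0.941) with F(0.941) − F(0.607) = 0.95 gives [0.607, 0.941].
For comparison, the equal-tailed interval is [0.585, 0.927]; the HPD is narrower and shifted toward the mode.

[0.607, 0.941]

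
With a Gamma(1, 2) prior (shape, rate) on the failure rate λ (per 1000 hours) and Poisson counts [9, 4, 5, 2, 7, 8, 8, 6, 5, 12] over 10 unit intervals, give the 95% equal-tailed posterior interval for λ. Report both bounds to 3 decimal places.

[4.327, 6.997]

Posterior: Gamma(1+66, 2+10) = Gamma(67, 12) (shape, rate).
Equal-tailed 95% interval: Gamma(67, 12) quantiles at 0.025 and 0.975.
Posterior mean ≈ 5.583, SD ≈ 0.682; a Normal approximation gives roughly [4.246, 6.920].
Exact: lower = 4.327; upper = 6.997.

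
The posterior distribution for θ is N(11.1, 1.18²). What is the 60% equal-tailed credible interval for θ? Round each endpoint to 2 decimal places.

The posterior is symmetric, so the 60% equal-tailed interval is θ = 11.1 ± z·1.18 with z = 0.842.
Half-width: 0.842 × 1.18 = 0.99.
11.1 − 0.99 = 10.11; 11.1 + 0.99 = 12.09.

[10.11, 12.09]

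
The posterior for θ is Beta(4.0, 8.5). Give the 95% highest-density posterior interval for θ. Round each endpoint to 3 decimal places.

[0.088, 0.568]

The posterior is unimodal and skewed, so the HPD interval has equal density at both endpoints and is the shortest 95% interval.
Solving f(0.088) = f(0.568) with F(0.568) − F(0.088) = 0.95 gives [0.088, 0.568].
For comparison, the equal-tailed interval is [0.104, 0.590]; the HPD is narrower and shifted toward the mode.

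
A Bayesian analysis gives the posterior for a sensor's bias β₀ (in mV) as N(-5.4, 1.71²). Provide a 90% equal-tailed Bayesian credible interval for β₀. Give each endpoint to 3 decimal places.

The posterior is symmetric, so the 90% equal-tailed interval is β₀ = -5.4 ± z·1.71 with z = 1.645.
Half-width: 1.645 × 1.71 = 2.813.
-5.4 − 2.813 = -8.213; -5.4 + 2.813 = -2.587.

[-8.213, -2.587]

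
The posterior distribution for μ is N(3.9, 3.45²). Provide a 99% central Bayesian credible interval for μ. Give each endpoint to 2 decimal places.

The posterior is symmetric, so the 99% equal-tailed interval is μ = 3.9 ± z·3.45 with z = 2.576.
Half-width: 2.576 × 3.45 = 8.89.
3.9 − 8.89 = -4.99; 3.9 + 8.89 = 12.79.

[-4.99, 12.79]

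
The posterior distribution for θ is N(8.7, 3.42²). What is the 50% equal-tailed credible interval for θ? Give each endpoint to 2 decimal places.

[6.39, 11.01]

The posterior is symmetric, so the 50% equal-tailed interval is θ = 8.7 ± z·3.42 with z = 0.674.
Half-width: 0.674 × 3.42 = 2.31.
8.7 − 2.31 = 6.39; 8.7 + 2.31 = 11.01.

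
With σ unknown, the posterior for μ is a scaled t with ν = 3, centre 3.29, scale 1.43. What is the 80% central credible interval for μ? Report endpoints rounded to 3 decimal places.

[0.948, 5.632]

The t_3 distribution is symmetric; the 80% interval is 3.29 ± t·1.43 with t_{0.9,3} = 1.638.
Half-width: 1.638 × 1.43 = 2.342.
3.29 − 2.342 = 0.948; 3.29 + 2.342 = 5.632.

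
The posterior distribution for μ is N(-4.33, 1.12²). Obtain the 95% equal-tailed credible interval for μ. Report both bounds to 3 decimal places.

The posterior is symmetric, so the 95% equal-tailed interval is μ = -4.33 ± z·1.12 with z = 1.960.
Half-width: 1.960 × 1.12 = 2.195.
-4.33 − 2.195 = -6.525; -4.33 + 2.195 = -2.135.

[-6.525, -2.135]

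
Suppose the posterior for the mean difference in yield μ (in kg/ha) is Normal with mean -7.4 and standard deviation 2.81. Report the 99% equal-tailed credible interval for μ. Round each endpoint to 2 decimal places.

The posterior is symmetric, so the 99% equal-tailed interval is μ = -7.4 ± z·2.81 with z = 2.576.
Half-width: 2.576 × 2.81 = 7.24.
-7.4 − 7.24 = -14.64; -7.4 + 7.24 = -0.16.

[-14.64, -0.16]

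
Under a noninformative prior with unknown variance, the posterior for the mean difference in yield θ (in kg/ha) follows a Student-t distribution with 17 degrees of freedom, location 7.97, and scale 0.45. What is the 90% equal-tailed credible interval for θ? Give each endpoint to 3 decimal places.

The t_17 distribution is symmetric; the 90% interval is 7.97 ± t·0.45 with t_{0.95,17} = 1.740.
Half-width: 1.740 × 0.45 = 0.783.
7.97 − 0.783 = 7.187; 7.97 + 0.783 = 8.753.

[7.187, 8.753]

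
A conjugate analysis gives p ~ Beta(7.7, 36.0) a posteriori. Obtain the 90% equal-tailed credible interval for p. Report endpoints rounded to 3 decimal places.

[0.092, 0.278]

Posterior: Beta(7.7, 36.0).
Equal-tailed 90% interval: the 0.05 and 0.95 quantiles of Beta(7.7, 36.0).
Posterior mean ≈ 0.176, SD ≈ 0.057; a Normal approximation gives roughly [0.082, 0.270].
Exact: F⁻¹(0.05) = 0.092; F⁻¹(0.95) = 0.278.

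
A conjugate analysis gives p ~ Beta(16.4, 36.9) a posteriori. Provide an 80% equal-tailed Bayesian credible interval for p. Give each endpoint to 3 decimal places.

Posterior: Beta(16.4, 36.9).
Equal-tailed 80% interval: the 0.1 and 0.9 quantiles of Beta(16.4, 36.9).
Posterior mean ≈ 0.308, SD ≈ 0.063; a Normal approximation gives roughly [0.227, 0.388].
Exact: F⁻¹(0.1) = 0.229; F⁻¹(0.9) = 0.390.

[0.229, 0.390]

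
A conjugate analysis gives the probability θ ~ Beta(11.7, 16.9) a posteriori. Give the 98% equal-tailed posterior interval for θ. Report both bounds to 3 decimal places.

Posterior: Beta(11.7, 16.9).
Equal-tailed 98% interval: the 0.01 and 0.99 quantiles of Beta(11.7, 16.9).
Posterior mean ≈ 0.409, SD ≈ 0.090; a Normal approximation gives roughly [0.199, 0.619].
Exact: F⁻¹(0.01) = 0.213; F⁻¹(0.99) = 0.624.

[0.213, 0.624]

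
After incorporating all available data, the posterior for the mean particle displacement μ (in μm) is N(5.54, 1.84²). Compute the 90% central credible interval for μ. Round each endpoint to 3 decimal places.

[2.513, 8.567]

The posterior is symmetric, so the 90% equal-tailed interval is μ = 5.54 ± z·1.84 with z = 1.645.
Half-width: 1.645 × 1.84 = 3.027.
5.54 − 3.027 = 2.513; 5.54 + 3.027 = 8.567.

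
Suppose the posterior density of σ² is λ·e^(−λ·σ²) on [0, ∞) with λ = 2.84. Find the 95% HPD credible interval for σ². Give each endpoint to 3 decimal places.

[0.000, 1.055]

The exponential density is strictly decreasing on [0, ∞), so the HPD interval is anchored at 0: [0, q] with P(σ² ≤ q) = 0.95.
q = −ln(1 − 0.95) / 2.84 = 2.9957 / 2.84 = 1.055.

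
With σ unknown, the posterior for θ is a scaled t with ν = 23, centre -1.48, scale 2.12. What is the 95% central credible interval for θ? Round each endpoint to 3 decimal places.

The t_23 distribution is symmetric; the 95% interval is -1.48 ± t·2.12 with t_{0.975,23} = 2.069.
Half-width: 2.069 × 2.12 = 4.386.
-1.48 − 4.386 = -5.866; -1.48 + 4.386 = 2.906.

[-5.866, 2.906]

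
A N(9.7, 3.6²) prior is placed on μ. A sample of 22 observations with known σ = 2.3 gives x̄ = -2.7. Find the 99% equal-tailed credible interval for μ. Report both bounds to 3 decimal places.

Posterior precision = 1/3.6² + 22/2.3² = 0.0772 + 4.1588 = 4.2360, so posterior SD = 0.4859.
Posterior mean = (9.7/3.6² + 22·-2.7/2.3²) / 4.2360 = -2.4741.
Interval: -2.4741 ± 2.576 × 0.4859 → [-3.726, -1.223].

[-3.726, -1.223]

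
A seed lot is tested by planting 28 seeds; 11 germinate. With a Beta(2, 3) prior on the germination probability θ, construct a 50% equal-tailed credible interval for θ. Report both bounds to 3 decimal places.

[0.335, 0.450]

Posterior: Beta(2+11, 3+17) = Beta(13, 20).
Equal-tailed 50% interval: the 0.25 and 0.75 quantiles of Beta(13, 20).
Posterior mean ≈ 0.394, SD ≈ 0.084; a Normal approximation gives roughly [0.337, 0.450].
Exact: F⁻¹(0.25) = 0.335; F⁻¹(0.75) = 0.450.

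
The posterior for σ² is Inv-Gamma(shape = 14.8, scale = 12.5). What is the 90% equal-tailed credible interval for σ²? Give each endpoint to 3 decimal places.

[0.578, 1.375]

Inverse-Gamma(14.8, 12.5) quantiles: F⁻¹(0.05) and F⁻¹(0.95).
Equivalently, 1/σ² ~ Gamma(14.8, rate = 12.5); invert its 0.95 and 0.05 quantiles.
Posterior mean ≈ 0.906, SD ≈ 0.253; a Normal approximation gives roughly [0.489, 1.322].
Exact: lower = 0.578; upper = 1.375.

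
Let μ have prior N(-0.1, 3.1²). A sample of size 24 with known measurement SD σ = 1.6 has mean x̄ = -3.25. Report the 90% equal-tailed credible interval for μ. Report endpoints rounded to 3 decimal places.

Posterior precision = 1/3.1² + 24/1.6² = 0.1041 + 9.3750 = 9.4791, so posterior SD = 0.3248.
Posterior mean = (-0.1/3.1² + 24·-3.25/1.6²) / 9.4791 = -3.2154.
Interval: -3.2154 ± 1.645 × 0.3248 → [-3.750, -2.681].

[-3.750, -2.681]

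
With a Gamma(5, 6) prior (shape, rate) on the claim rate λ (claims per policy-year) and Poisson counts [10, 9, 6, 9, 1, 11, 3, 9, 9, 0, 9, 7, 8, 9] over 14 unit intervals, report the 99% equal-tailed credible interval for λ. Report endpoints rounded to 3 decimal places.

[4.024, 6.663]

Posterior: Gamma(5+100, 6+14) = Gamma(105, 20) (shape, rate).
Equal-tailed 99% interval: Gamma(105, 20) quantiles at 0.005 and 0.995.
Posterior mean ≈ 5.250, SD ≈ 0.512; a Normal approximation gives roughly [3.930, 6.570].
Exact: lower = 4.024; upper = 6.663.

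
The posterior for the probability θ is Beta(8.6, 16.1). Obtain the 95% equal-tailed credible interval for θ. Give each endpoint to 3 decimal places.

[0.178, 0.542]

Posterior: Beta(8.6, 16.1).
Equal-tailed 95% interval: the 0.025 and 0.975 quantiles of Beta(8.6, 16.1).
Posterior mean ≈ 0.348, SD ≈ 0.094; a Normal approximation gives roughly [0.164, 0.532].
Exact: F⁻¹(0.025) = 0.178; F⁻¹(0.975) = 0.542.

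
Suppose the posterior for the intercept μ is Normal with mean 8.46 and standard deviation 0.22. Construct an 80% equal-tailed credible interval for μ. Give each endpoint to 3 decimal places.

[8.178, 8.742]

The posterior is symmetric, so the 80% equal-tailed interval is μ = 8.46 ± z·0.22 with z = 1.282.
Half-width: 1.282 × 0.22 = 0.282.
8.46 − 0.282 = 8.178; 8.46 + 0.282 = 8.742.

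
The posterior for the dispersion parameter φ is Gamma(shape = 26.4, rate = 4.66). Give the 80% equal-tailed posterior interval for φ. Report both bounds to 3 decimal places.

[4.306, 7.116]

Posterior: Gamma(shape 26.4, rate 4.66).
Equal-tailed 80% interval: Gamma(26.4, 4.66) quantiles at 0.1 and 0.9.
Posterior mean ≈ 5.665, SD ≈ 1.103; a Normal approximation gives roughly [4.252, 7.078].
Exact: lower = 4.306; upper = 7.116.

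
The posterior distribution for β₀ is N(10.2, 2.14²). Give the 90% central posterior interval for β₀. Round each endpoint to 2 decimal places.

The posterior is symmetric, so the 90% equal-tailed interval is β₀ = 10.2 ± z·2.14 with z = 1.645.
Half-width: 1.645 × 2.14 = 3.52.
10.2 − 3.52 = 6.68; 10.2 + 3.52 = 13.72.

[6.68, 13.72]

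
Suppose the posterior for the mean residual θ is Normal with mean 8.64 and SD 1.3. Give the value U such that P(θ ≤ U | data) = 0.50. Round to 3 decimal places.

Need U with P(θ ≤ U) = 0.50: U = 8.64 + z_{0.5}·1.3.
z = 0.000; U = 8.64 + 0.000 × 1.3 = 8.640.

8.640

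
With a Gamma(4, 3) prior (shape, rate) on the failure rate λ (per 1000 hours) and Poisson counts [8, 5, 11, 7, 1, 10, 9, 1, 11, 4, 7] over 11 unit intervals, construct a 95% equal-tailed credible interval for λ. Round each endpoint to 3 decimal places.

[4.404, 6.874]

Posterior: Gamma(4+74, 3+11) = Gamma(78, 14) (shape, rate).
Equal-tailed 95% interval: Gamma(78, 14) quantiles at 0.025 and 0.975.
Posterior mean ≈ 5.571, SD ≈ 0.631; a Normal approximation gives roughly [4.335, 6.808].
Exact: lower = 4.404; upper = 6.874.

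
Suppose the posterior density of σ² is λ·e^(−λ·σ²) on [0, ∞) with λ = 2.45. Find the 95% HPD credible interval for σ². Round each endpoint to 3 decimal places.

The exponential density is strictly decreasing on [0, ∞), so the HPD interval is anchored at 0: [0, q] with P(σ² ≤ q) = 0.95.
q = −ln(1 − 0.95) / 2.45 = 2.9957 / 2.45 = 1.223.

[0.000, 1.223]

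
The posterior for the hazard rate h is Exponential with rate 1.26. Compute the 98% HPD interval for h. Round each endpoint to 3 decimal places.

The exponential density is strictly decreasing on [0, ∞), so the HPD interval is anchored at 0: [0, q] with P(h ≤ q) = 0.98.
q = −ln(1 − 0.98) / 1.26 = 3.9120 / 1.26 = 3.105.

[0.000, 3.105]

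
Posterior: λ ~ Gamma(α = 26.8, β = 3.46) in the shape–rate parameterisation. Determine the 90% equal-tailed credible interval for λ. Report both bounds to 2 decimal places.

[5.46, 10.36]

Posterior: Gamma(shape 26.8, rate 3.46).
Equal-tailed 90% interval: Gamma(26.8, 3.46) quantiles at 0.05 and 0.95.
Posterior mean ≈ 7.75, SD ≈ 1.50; a Normal approximation gives roughly [5.28, 10.21].
Exact: lower = 5.46; upper = 10.36.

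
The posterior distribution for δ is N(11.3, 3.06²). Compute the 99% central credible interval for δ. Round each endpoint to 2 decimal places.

[3.42, 19.18]

The posterior is symmetric, so the 99% equal-tailed interval is δ = 11.3 ± z·3.06 with z = 2.576.
Half-width: 2.576 × 3.06 = 7.88.
11.3 − 7.88 = 3.42; 11.3 + 7.88 = 19.18.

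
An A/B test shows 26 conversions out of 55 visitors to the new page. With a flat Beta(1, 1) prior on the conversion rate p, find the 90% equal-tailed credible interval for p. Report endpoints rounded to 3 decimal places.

[0.366, 0.582]

Posterior: Beta(1+26, 1+29) = Beta(27, 30).
Equal-tailed 90% interval: the 0.05 and 0.95 quantiles of Beta(27, 30).
Posterior mean ≈ 0.474, SD ≈ 0.066; a Normal approximation gives roughly [0.366, 0.582].
Exact: F⁻¹(0.05) = 0.366; F⁻¹(0.95) = 0.582.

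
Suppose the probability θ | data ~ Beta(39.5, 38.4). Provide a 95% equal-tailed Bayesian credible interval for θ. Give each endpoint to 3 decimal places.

Posterior: Beta(39.5, 38.4).
Equal-tailed 95% interval: the 0.025 and 0.975 quantiles of Beta(39.5, 38.4).
Posterior mean ≈ 0.507, SD ≈ 0.056; a Normal approximation gives roughly [0.397, 0.617].
Exact: F⁻¹(0.025) = 0.397; F⁻¹(0.975) = 0.617.

[0.397, 0.617]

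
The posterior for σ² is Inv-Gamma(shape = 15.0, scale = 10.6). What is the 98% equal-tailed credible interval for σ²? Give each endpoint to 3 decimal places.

[0.417, 1.418]

Inverse-Gamma(15.0, 10.6) quantiles: F⁻¹(0.01) and F⁻¹(0.99).
Equivalently, 1/σ² ~ Gamma(15.0, rate = 10.6); invert its 0.99 and 0.01 quantiles.
Posterior mean ≈ 0.757, SD ≈ 0.210; a Normal approximation gives roughly [0.269, 1.246].
Exact: lower = 0.417; upper = 1.418.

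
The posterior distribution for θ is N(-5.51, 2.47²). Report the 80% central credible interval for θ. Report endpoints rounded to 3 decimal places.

The posterior is symmetric, so the 80% equal-tailed interval is θ = -5.51 ± z·2.47 with z = 1.282.
Half-width: 1.282 × 2.47 = 3.165.
-5.51 − 3.165 = -8.675; -5.51 + 3.165 = -2.345.

[-8.675, -2.345]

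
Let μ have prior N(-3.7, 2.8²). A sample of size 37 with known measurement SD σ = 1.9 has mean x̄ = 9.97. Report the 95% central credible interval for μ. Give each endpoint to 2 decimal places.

Posterior precision = 1/2.8² + 37/1.9² = 0.1276 + 10.2493 = 10.3769, so posterior SD = 0.3104.
Posterior mean = (-3.7/2.8² + 37·9.97/1.9²) / 10.3769 = 9.8020.
Interval: 9.8020 ± 1.960 × 0.3104 → [9.19, 10.41].

[9.19, 10.41]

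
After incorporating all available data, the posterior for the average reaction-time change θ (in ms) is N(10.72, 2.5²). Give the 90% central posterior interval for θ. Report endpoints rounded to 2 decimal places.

[6.61, 14.83]

The posterior is symmetric, so the 90% equal-tailed interval is θ = 10.72 ± z·2.5 with z = 1.645.
Half-width: 1.645 × 2.5 = 4.11.
10.72 − 4.11 = 6.61; 10.72 + 4.11 = 14.83.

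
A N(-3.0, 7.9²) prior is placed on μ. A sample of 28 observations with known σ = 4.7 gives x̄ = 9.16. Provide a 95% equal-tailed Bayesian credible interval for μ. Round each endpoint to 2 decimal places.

[7.28, 10.74]

Posterior precision = 1/7.9² + 28/4.7² = 0.0160 + 1.2675 = 1.2836, so posterior SD = 0.8827.
Posterior mean = (-3.0/7.9² + 28·9.16/4.7²) / 1.2836 = 9.0082.
Interval: 9.0082 ± 1.960 × 0.8827 → [7.28, 10.74].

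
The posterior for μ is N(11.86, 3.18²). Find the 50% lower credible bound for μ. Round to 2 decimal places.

Need L with P(μ ≥ L) = 0.50: L = 11.86 − z_{0.5}·3.18.
z = 0.000; L = 11.86 − 0.000 × 3.18 = 11.86.

11.86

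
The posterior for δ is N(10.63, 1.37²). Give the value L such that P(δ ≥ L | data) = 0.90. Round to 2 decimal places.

8.87

Need L with P(δ ≥ L) = 0.90: L = 10.63 − z_{0.1}·1.37.
z = 1.282; L = 10.63 − 1.282 × 1.37 = 8.87.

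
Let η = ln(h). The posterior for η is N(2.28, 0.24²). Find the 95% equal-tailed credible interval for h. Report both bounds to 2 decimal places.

On the log scale the 95% interval is 2.28 ± 1.960 × 0.24 = [1.8096, 2.7504].
Exponentiate: [e^1.8096, e^2.7504] = [6.11, 15.65].

[6.11, 15.65]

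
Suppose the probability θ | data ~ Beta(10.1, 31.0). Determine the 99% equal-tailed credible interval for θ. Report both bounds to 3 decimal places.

Posterior: Beta(10.1, 31.0).
Equal-tailed 99% interval: the 0.005 and 0.995 quantiles of Beta(10.1, 31.0).
Posterior mean ≈ 0.246, SD ≈ 0.066; a Normal approximation gives roughly [0.075, 0.417].
Exact: F⁻¹(0.005) = 0.101; F⁻¹(0.995) = 0.436.

[0.101, 0.436]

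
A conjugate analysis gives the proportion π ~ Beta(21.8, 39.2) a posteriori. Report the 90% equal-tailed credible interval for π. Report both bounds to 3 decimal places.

[0.260, 0.460]

Posterior: Beta(21.8, 39.2).
Equal-tailed 90% interval: the 0.05 and 0.95 quantiles of Beta(21.8, 39.2).
Posterior mean ≈ 0.357, SD ≈ 0.061; a Normal approximation gives roughly [0.257, 0.457].
Exact: F⁻¹(0.05) = 0.260; F⁻¹(0.95) = 0.460.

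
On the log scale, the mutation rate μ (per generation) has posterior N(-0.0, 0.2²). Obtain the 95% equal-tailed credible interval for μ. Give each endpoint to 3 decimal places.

On the log scale the 95% interval is -0.0 ± 1.960 × 0.2 = [-0.3920, 0.3920].
Exponentiate: [e^-0.3920, e^0.3920] = [0.676, 1.480].

[0.676, 1.480]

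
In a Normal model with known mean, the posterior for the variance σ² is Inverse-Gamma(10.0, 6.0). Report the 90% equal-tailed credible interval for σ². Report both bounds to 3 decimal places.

Inverse-Gamma(10.0, 6.0) quantiles: F⁻¹(0.05) and F⁻¹(0.95).
Equivalently, 1/σ² ~ Gamma(10.0, rate = 6.0); invert its 0.95 and 0.05 quantiles.
Posterior mean ≈ 0.667, SD ≈ 0.236; a Normal approximation gives roughly [0.279, 1.054].
Exact: lower = 0.382; upper = 1.106.

[0.382, 1.106]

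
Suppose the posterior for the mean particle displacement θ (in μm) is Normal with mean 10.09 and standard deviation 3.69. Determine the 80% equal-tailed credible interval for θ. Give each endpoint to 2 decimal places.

The posterior is symmetric, so the 80% equal-tailed interval is θ = 10.09 ± z·3.69 with z = 1.282.
Half-width: 1.282 × 3.69 = 4.73.
10.09 − 4.73 = 5.36; 10.09 + 4.73 = 14.82.

[5.36, 14.82]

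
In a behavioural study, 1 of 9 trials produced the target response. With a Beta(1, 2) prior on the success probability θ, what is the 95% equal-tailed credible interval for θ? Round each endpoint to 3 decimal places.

[0.023, 0.413]

Posterior: Beta(1+1, 2+8) = Beta(2, 10).
Equal-tailed 95% interval: the 0.025 and 0.975 quantiles of Beta(2, 10).
Posterior mean ≈ 0.167, SD ≈ 0.103; a Normal approximation gives roughly [-0.036, 0.369].
Exact: F⁻¹(0.025) = 0.023; F⁻¹(0.975) = 0.413.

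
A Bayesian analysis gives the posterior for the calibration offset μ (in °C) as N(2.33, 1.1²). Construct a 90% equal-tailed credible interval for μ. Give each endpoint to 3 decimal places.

[0.521, 4.139]

The posterior is symmetric, so the 90% equal-tailed interval is μ = 2.33 ± z·1.1 with z = 1.645.
Half-width: 1.645 × 1.1 = 1.809.
2.33 − 1.809 = 0.521; 2.33 + 1.809 = 4.139.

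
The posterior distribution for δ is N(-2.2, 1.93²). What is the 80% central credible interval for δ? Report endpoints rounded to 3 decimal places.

The posterior is symmetric, so the 80% equal-tailed interval is δ = -2.2 ± z·1.93 with z = 1.282.
Half-width: 1.282 × 1.93 = 2.473.
-2.2 − 2.473 = -4.673; -2.2 + 2.473 = 0.273.

[-4.673, 0.273]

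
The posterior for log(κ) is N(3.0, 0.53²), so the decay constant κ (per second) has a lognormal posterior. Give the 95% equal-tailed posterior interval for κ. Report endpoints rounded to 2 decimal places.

On the log scale the 95% interval is 3.0 ± 1.960 × 0.53 = [1.9612, 4.0388].
Exponentiate: [e^1.9612, e^4.0388] = [7.11, 56.76].

[7.11, 56.76]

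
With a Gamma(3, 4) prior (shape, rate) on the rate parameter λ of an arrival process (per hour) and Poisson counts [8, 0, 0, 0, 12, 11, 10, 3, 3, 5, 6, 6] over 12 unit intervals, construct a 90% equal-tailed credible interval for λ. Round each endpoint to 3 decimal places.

Posterior: Gamma(3+64, 4+12) = Gamma(67, 16) (shape, rate).
Equal-tailed 90% interval: Gamma(67, 16) quantiles at 0.05 and 0.95.
Posterior mean ≈ 4.188, SD ≈ 0.512; a Normal approximation gives roughly [3.346, 5.029].
Exact: lower = 3.383; upper = 5.063.

[3.383, 5.063]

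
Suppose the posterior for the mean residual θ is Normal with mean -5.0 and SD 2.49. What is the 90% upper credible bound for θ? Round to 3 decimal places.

-1.809

Need U with P(θ ≤ U) = 0.90: U = -5.0 + z_{0.1}·2.49.
z = 1.282; U = -5.0 + 1.282 × 2.49 = -1.809.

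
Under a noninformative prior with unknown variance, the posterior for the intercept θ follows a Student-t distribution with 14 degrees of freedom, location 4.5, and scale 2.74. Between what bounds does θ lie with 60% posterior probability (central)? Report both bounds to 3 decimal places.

The t_14 distribution is symmetric; the 60% interval is 4.5 ± t·2.74 with t_{0.8,14} = 0.868.
Half-width: 0.868 × 2.74 = 2.378.
4.5 − 2.378 = 2.122; 4.5 + 2.378 = 6.878.

[2.122, 6.878]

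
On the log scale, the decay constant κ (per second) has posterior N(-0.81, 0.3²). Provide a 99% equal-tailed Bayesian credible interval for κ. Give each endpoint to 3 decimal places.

[0.205, 0.963]

On the log scale the 99% interval is -0.81 ± 2.576 × 0.3 = [-1.5827, -0.0373].
Exponentiate: [e^-1.5827, e^-0.0373] = [0.205, 0.963].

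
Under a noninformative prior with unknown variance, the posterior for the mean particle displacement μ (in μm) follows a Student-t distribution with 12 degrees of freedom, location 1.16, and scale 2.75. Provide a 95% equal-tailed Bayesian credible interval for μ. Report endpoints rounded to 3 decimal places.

[-4.832, 7.152]

The t_12 distribution is symmetric; the 95% interval is 1.16 ± t·2.75 with t_{0.975,12} = 2.179.
Half-width: 2.179 × 2.75 = 5.992.
1.16 − 5.992 = -4.832; 1.16 + 5.992 = 7.152.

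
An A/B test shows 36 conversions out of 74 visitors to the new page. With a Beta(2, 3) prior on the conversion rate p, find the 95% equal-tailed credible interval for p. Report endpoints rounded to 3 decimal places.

Posterior: Beta(2+36, 3+38) = Beta(38, 41).
Equal-tailed 95% interval: the 0.025 and 0.975 quantiles of Beta(38, 41).
Posterior mean ≈ 0.481, SD ≈ 0.056; a Normal approximation gives roughly [0.372, 0.590].
Exact: F⁻¹(0.025) = 0.372; F⁻¹(0.975) = 0.591.

[0.372, 0.591]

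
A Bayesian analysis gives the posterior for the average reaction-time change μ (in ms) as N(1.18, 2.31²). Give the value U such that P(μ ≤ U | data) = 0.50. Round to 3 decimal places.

1.180

Need U with P(μ ≤ U) = 0.50: U = 1.18 + z_{0.5}·2.31.
z = 0.000; U = 1.18 + 0.000 × 2.31 = 1.180.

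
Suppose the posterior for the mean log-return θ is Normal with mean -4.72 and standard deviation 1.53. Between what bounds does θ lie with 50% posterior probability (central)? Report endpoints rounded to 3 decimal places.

The posterior is symmetric, so the 50% equal-tailed interval is θ = -4.72 ± z·1.53 with z = 0.674.
Half-width: 0.674 × 1.53 = 1.032.
-4.72 − 1.032 = -5.752; -4.72 + 1.032 = -3.688.

[-5.752, -3.688]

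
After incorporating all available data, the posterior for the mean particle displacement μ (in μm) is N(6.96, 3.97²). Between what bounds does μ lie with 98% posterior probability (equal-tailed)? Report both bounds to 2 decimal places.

[-2.28, 16.20]

The posterior is symmetric, so the 98% equal-tailed interval is μ = 6.96 ± z·3.97 with z = 2.326.
Half-width: 2.326 × 3.97 = 9.24.
6.96 − 9.24 = -2.28; 6.96 + 9.24 = 16.20.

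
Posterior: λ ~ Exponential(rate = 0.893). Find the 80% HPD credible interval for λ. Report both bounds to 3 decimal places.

[0.000, 1.802]

The exponential density is strictly decreasing on [0, ∞), so the HPD interval is anchored at 0: [0, q] with P(λ ≤ q) = 0.80.
q = −ln(1 − 0.80) / 0.893 = 1.6094 / 0.893 = 1.802.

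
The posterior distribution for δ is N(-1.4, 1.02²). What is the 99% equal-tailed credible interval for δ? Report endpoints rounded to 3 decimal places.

[-4.027, 1.227]

The posterior is symmetric, so the 99% equal-tailed interval is δ = -1.4 ± z·1.02 with z = 2.576.
Half-width: 2.576 × 1.02 = 2.627.
-1.4 − 2.627 = -4.027; -1.4 + 2.627 = 1.227.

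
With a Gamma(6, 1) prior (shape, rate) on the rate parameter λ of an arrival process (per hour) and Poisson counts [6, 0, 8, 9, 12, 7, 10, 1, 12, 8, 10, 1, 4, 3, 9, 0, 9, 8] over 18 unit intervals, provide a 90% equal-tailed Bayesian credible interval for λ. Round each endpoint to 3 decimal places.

Posterior: Gamma(6+117, 1+18) = Gamma(123, 19) (shape, rate).
Equal-tailed 90% interval: Gamma(123, 19) quantiles at 0.05 and 0.95.
Posterior mean ≈ 6.474, SD ≈ 0.584; a Normal approximation gives roughly [5.514, 7.434].
Exact: lower = 5.544; upper = 7.463.

[5.544, 7.463]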